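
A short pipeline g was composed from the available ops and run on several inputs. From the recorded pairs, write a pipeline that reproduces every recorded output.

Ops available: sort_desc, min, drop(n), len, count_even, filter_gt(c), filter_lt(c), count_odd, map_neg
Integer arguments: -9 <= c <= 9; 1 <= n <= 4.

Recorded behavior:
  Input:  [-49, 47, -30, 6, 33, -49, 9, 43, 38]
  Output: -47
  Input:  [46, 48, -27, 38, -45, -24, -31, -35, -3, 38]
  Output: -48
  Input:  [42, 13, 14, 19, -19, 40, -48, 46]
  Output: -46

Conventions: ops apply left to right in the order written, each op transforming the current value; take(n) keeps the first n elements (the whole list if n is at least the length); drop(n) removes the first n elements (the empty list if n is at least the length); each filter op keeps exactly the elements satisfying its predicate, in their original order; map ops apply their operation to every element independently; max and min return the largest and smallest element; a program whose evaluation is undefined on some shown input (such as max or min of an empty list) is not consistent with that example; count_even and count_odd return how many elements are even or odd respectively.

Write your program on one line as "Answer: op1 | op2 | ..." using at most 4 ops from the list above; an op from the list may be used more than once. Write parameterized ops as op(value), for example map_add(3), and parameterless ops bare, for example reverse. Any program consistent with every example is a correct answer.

filter_gt(-2) | filter_gt(9) | map_neg | min

Check, running the answer program on each example:
  [-49, 47, -30, 6, 33, -49, 9, 43, 38] -> [47, 6, 33, 9, 43, 38] -> [47, 33, 43, 38] -> [-47, -33, -43, -38] -> -47
  [46, 48, -27, 38, -45, -24, -31, -35, -3, 38] -> [46, 48, 38, 38] -> [46, 48, 38, 38] -> [-46, -48, -38, -38] -> -48
  [42, 13, 14, 19, -19, 40, -48, 46] -> [42, 13, 14, 19, 40, 46] -> [42, 13, 14, 19, 40, 46] -> [-42, -13, -14, -19, -40, -46] -> -46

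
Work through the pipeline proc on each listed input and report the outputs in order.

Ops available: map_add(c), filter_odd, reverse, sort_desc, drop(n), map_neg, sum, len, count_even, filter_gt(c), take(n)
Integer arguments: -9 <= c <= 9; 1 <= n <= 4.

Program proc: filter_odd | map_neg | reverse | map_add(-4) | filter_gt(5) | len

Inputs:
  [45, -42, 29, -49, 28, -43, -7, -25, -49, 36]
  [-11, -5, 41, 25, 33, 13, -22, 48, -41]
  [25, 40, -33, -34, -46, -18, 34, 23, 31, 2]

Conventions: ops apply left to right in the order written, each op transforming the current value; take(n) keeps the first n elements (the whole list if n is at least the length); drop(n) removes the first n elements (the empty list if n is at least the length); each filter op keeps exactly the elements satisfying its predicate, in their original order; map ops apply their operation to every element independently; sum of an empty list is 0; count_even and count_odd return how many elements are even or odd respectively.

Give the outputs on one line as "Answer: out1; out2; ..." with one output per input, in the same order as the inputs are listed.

4; 2; 1

Execution, op by op:
  [45, -42, 29, -49, 28, -43, -7, -25, -49, 36] -> [45, 29, -49, -43, -7, -25, -49] -> [-45, -29, 49, 43, 7, 25, 49] -> [49, 25, 7, 43, 49, -29, -45] -> [45, 21, 3, 39, 45, -33, -49] -> [45, 21, 39, 45] -> 4
  [-11, -5, 41, 25, 33, 13, -22, 48, -41] -> [-11, -5, 41, 25, 33, 13, -41] -> [11, 5, -41, -25, -33, -13, 41] -> [41, -13, -33, -25, -41, 5, 11] -> [37, -17, -37, -29, -45, 1, 7] -> [37, 7] -> 2
  [25, 40, -33, -34, -46, -18, 34, 23, 31, 2] -> [25, -33, 23, 31] -> [-25, 33, -23, -31] -> [-31, -23, 33, -25] -> [-35, -27, 29, -29] -> [29] -> 1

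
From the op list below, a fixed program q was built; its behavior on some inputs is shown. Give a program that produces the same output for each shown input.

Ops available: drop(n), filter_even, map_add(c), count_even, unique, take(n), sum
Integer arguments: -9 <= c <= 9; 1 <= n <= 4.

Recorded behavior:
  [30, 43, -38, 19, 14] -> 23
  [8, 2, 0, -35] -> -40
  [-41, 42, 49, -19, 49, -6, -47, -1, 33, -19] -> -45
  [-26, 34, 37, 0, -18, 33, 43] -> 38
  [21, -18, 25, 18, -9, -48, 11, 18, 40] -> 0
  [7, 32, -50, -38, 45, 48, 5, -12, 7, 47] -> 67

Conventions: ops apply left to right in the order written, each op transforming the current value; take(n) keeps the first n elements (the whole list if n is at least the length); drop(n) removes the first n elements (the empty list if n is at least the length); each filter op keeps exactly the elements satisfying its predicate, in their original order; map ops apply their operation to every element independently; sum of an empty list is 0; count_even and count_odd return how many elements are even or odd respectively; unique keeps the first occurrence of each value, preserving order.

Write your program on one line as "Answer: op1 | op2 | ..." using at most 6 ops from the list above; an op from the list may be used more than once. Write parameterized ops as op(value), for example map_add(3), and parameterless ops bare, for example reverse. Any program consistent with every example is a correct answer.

drop(1) | drop(1) | map_add(-5) | drop(1) | sum

Check, running the answer program on each example:
  [30, 43, -38, 19, 14] -> [43, -38, 19, 14] -> [-38, 19, 14] -> [-43, 14, 9] -> [14, 9] -> 23
  [8, 2, 0, -35] -> [2, 0, -35] -> [0, -35] -> [-5, -40] -> [-40] -> -40
  [-41, 42, 49, -19, 49, -6, -47, -1, 33, -19] -> [42, 49, -19, 49, -6, -47, -1, 33, -19] -> [49, -19, 49, -6, -47, -1, 33, -19] -> [44, -24, 44, -11, -52, -6, 28, -24] -> [-24, 44, -11, -52, -6, 28, -24] -> -45
  [-26, 34, 37, 0, -18, 33, 43] -> [34, 37, 0, -18, 33, 43] -> [37, 0, -18, 33, 43] -> [32, -5, -23, 28, 38] -> [-5, -23, 28, 38] -> 38
  [21, -18, 25, 18, -9, -48, 11, 18, 40] -> [-18, 25, 18, -9, -48, 11, 18, 40] -> [25, 18, -9, -48, 11, 18, 40] -> [20, 13, -14, -53, 6, 13, 35] -> [13, -14, -53, 6, 13, 35] -> 0
  [7, 32, -50, -38, 45, 48, 5, -12, 7, 47] -> [32, -50, -38, 45, 48, 5, -12, 7, 47] -> [-50, -38, 45, 48, 5, -12, 7, 47] -> [-55, -43, 40, 43, 0, -17, 2, 42] -> [-43, 40, 43, 0, -17, 2, 42] -> 67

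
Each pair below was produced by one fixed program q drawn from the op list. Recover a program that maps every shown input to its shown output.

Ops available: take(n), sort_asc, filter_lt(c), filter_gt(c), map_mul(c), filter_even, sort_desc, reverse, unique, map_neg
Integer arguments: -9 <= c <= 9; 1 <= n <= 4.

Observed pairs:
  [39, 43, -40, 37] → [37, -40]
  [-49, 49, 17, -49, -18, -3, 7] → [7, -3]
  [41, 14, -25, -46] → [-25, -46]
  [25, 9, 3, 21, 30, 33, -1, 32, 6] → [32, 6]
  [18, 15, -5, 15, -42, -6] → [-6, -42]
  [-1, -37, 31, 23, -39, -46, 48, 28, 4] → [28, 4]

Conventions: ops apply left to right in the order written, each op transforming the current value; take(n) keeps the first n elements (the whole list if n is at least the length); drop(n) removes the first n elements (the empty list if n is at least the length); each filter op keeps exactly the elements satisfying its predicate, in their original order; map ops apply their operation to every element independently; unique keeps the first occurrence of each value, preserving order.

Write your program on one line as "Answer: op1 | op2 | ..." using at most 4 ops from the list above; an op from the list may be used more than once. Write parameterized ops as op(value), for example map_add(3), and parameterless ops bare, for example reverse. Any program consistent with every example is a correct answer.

reverse | take(2) | sort_desc

Check, running the answer program on each example:
  [39, 43, -40, 37] -> [37, -40, 43, 39] -> [37, -40] -> [37, -40]
  [-49, 49, 17, -49, -18, -3, 7] -> [7, -3, -18, -49, 17, 49, -49] -> [7, -3] -> [7, -3]
  [41, 14, -25, -46] -> [-46, -25, 14, 41] -> [-46, -25] -> [-25, -46]
  [25, 9, 3, 21, 30, 33, -1, 32, 6] -> [6, 32, -1, 33, 30, 21, 3, 9, 25] -> [6, 32] -> [32, 6]
  [18, 15, -5, 15, -42, -6] -> [-6, -42, 15, -5, 15, 18] -> [-6, -42] -> [-6, -42]
  [-1, -37, 31, 23, -39, -46, 48, 28, 4] -> [4, 28, 48, -46, -39, 23, 31, -37, -1] -> [4, 28] -> [28, 4]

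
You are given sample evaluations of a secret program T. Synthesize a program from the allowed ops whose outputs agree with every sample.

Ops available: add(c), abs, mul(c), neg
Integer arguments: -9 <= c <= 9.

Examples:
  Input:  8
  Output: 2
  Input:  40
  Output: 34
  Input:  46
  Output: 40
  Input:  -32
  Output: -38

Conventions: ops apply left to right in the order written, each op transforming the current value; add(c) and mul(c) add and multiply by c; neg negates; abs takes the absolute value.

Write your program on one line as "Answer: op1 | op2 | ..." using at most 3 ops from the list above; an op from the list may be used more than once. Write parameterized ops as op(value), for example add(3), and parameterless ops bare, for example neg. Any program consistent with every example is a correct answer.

add(-7) | add(1)

Check, running the answer program on each example:
  8 -> 1 -> 2
  40 -> 33 -> 34
  46 -> 39 -> 40
  -32 -> -39 -> -38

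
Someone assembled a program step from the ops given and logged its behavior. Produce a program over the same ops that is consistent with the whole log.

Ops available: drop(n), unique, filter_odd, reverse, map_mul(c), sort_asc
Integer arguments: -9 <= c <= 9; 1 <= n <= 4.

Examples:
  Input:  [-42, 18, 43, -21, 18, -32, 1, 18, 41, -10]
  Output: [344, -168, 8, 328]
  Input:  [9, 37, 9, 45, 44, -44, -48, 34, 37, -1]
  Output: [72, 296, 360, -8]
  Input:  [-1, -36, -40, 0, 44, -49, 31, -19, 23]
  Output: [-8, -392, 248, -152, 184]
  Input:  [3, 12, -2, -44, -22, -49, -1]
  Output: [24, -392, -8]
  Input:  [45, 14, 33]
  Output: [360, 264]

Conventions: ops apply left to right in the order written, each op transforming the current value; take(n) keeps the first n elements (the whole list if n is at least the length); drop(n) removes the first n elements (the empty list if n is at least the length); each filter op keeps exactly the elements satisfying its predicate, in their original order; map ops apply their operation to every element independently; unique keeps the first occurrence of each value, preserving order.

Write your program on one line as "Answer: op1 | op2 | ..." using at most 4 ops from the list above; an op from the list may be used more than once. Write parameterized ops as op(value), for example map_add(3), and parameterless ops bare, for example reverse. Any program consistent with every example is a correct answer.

filter_odd | unique | map_mul(-4) | map_mul(-2)

Check, running the answer program on each example:
  [-42, 18, 43, -21, 18, -32, 1, 18, 41, -10] -> [43, -21, 1, 41] -> [43, -21, 1, 41] -> [-172, 84, -4, -164] -> [344, -168, 8, 328]
  [9, 37, 9, 45, 44, -44, -48, 34, 37, -1] -> [9, 37, 9, 45, 37, -1] -> [9, 37, 45, -1] -> [-36, -148, -180, 4] -> [72, 296, 360, -8]
  [-1, -36, -40, 0, 44, -49, 31, -19, 23] -> [-1, -49, 31, -19, 23] -> [-1, -49, 31, -19, 23] -> [4, 196, -124, 76, -92] -> [-8, -392, 248, -152, 184]
  [3, 12, -2, -44, -22, -49, -1] -> [3, -49, -1] -> [3, -49, -1] -> [-12, 196, 4] -> [24, -392, -8]
  [45, 14, 33] -> [45, 33] -> [45, 33] -> [-180, -132] -> [360, 264]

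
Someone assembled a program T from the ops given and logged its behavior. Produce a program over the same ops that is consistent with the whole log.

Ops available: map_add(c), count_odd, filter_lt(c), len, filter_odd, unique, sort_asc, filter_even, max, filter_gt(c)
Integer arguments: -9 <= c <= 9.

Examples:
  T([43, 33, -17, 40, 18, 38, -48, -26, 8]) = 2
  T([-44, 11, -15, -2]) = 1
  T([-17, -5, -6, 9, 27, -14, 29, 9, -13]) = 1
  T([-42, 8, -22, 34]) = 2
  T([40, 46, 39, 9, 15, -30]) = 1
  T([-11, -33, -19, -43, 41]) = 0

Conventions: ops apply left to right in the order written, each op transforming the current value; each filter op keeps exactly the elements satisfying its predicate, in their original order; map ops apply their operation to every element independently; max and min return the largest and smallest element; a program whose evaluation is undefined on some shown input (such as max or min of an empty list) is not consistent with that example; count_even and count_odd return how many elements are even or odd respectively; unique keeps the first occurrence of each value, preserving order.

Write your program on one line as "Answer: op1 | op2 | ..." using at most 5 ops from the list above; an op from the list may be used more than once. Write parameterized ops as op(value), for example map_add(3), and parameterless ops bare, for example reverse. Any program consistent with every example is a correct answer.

filter_even | filter_lt(8) | filter_lt(-9) | len

Check, running the answer program on each example:
  [43, 33, -17, 40, 18, 38, -48, -26, 8] -> [40, 18, 38, -48, -26, 8] -> [-48, -26] -> [-48, -26] -> 2
  [-44, 11, -15, -2] -> [-44, -2] -> [-44, -2] -> [-44] -> 1
  [-17, -5, -6, 9, 27, -14, 29, 9, -13] -> [-6, -14] -> [-6, -14] -> [-14] -> 1
  [-42, 8, -22, 34] -> [-42, 8, -22, 34] -> [-42, -22] -> [-42, -22] -> 2
  [40, 46, 39, 9, 15, -30] -> [40, 46, -30] -> [-30] -> [-30] -> 1
  [-11, -33, -19, -43, 41] -> [] -> [] -> [] -> 0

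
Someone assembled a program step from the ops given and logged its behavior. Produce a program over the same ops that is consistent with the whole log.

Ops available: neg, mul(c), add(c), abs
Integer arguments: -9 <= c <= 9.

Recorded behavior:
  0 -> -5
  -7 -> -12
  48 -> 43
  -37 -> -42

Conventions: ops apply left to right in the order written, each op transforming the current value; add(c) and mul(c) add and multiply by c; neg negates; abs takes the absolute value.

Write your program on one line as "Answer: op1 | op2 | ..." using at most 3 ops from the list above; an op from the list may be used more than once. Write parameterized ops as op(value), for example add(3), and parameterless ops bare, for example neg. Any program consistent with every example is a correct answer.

add(-3) | add(-2)

Check, running the answer program on each example:
  0 -> -3 -> -5
  -7 -> -10 -> -12
  48 -> 45 -> 43
  -37 -> -40 -> -42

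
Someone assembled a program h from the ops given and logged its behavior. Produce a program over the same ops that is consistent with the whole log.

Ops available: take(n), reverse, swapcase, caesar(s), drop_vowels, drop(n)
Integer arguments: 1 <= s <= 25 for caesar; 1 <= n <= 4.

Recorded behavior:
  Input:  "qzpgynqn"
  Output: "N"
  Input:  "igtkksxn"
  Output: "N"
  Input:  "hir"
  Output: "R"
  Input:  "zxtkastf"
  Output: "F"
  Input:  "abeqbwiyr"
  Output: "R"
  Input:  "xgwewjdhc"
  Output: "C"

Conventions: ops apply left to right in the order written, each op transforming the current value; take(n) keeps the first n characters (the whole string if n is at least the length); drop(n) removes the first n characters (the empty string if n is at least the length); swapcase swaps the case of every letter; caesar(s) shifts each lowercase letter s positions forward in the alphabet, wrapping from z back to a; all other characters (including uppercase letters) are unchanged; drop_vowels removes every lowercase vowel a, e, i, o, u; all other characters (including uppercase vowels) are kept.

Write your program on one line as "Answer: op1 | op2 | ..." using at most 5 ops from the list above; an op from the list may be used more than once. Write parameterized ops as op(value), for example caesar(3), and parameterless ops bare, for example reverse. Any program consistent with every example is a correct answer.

drop(1) | swapcase | reverse | take(1)

Check, running the answer program on each example:
  "qzpgynqn" -> "zpgynqn" -> "ZPGYNQN" -> "NQNYGPZ" -> "N"
  "igtkksxn" -> "gtkksxn" -> "GTKKSXN" -> "NXSKKTG" -> "N"
  "hir" -> "ir" -> "IR" -> "RI" -> "R"
  "zxtkastf" -> "xtkastf" -> "XTKASTF" -> "FTSAKTX" -> "F"
  "abeqbwiyr" -> "beqbwiyr" -> "BEQBWIYR" -> "RYIWBQEB" -> "R"
  "xgwewjdhc" -> "gwewjdhc" -> "GWEWJDHC" -> "CHDJWEWG" -> "C"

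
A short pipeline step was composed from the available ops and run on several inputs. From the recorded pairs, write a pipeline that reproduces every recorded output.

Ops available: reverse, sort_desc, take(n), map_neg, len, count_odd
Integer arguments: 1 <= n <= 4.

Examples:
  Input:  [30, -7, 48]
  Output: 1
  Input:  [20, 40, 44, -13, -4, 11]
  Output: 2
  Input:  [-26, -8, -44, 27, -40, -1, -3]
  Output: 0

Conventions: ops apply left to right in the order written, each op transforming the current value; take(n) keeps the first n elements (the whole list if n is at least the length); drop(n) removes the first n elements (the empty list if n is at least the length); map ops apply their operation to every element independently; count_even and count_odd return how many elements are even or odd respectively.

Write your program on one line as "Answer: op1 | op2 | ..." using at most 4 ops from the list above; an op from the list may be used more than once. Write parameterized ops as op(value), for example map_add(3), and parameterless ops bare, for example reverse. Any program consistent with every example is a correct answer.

sort_desc | reverse | take(3) | count_odd

Check, running the answer program on each example:
  [30, -7, 48] -> [48, 30, -7] -> [-7, 30, 48] -> [-7, 30, 48] -> 1
  [20, 40, 44, -13, -4, 11] -> [44, 40, 20, 11, -4, -13] -> [-13, -4, 11, 20, 40, 44] -> [-13, -4, 11] -> 2
  [-26, -8, -44, 27, -40, -1, -3] -> [27, -1, -3, -8, -26, -40, -44] -> [-44, -40, -26, -8, -3, -1, 27] -> [-44, -40, -26] -> 0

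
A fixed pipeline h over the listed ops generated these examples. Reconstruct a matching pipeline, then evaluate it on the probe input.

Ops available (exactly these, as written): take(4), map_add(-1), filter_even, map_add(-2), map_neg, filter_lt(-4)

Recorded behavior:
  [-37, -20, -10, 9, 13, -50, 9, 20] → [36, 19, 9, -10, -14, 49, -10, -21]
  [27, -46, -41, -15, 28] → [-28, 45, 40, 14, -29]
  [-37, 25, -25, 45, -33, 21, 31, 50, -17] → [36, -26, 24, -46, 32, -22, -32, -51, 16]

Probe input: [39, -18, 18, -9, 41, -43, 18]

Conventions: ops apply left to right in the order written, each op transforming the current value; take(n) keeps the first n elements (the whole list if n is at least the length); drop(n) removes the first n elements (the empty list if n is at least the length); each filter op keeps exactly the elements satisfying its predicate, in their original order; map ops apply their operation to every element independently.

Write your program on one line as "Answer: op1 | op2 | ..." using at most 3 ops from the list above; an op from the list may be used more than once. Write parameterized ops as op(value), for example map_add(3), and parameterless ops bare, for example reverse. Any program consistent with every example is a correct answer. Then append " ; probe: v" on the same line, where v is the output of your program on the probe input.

map_add(-1) | map_neg | map_add(-2) ; probe: [-40, 17, -19, 8, -42, 42, -19]

Check, running the answer program on each example:
  [-37, -20, -10, 9, 13, -50, 9, 20] -> [-38, -21, -11, 8, 12, -51, 8, 19] -> [38, 21, 11, -8, -12, 51, -8, -19] -> [36, 19, 9, -10, -14, 49, -10, -21]
  [27, -46, -41, -15, 28] -> [26, -47, -42, -16, 27] -> [-26, 47, 42, 16, -27] -> [-28, 45, 40, 14, -29]
  [-37, 25, -25, 45, -33, 21, 31, 50, -17] -> [-38, 24, -26, 44, -34, 20, 30, 49, -18] -> [38, -24, 26, -44, 34, -20, -30, -49, 18] -> [36, -26, 24, -46, 32, -22, -32, -51, 16]
  probe: [39, -18, 18, -9, 41, -43, 18] -> [38, -19, 17, -10, 40, -44, 17] -> [-38, 19, -17, 10, -40, 44, -17] -> [-40, 17, -19, 8, -42, 42, -19]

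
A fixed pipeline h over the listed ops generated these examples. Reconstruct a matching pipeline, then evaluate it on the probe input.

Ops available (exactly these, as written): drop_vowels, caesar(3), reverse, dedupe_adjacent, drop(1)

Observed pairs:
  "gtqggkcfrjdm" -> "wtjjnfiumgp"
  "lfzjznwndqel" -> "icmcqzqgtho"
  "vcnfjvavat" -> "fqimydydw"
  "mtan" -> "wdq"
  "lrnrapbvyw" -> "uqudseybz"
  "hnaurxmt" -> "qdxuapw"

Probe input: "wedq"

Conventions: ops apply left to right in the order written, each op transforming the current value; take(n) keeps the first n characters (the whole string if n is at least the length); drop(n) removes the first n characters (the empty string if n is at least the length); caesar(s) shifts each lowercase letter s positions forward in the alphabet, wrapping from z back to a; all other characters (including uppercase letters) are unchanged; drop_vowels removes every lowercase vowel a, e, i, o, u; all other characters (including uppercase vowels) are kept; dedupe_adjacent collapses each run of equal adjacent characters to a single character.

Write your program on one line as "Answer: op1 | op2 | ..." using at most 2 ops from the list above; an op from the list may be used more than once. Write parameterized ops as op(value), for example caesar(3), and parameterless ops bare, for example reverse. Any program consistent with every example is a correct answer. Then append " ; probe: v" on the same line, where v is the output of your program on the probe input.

drop(1) | caesar(3) ; probe: "hgt"

Check, running the answer program on each example:
  "gtqggkcfrjdm" -> "tqggkcfrjdm" -> "wtjjnfiumgp"
  "lfzjznwndqel" -> "fzjznwndqel" -> "icmcqzqgtho"
  "vcnfjvavat" -> "cnfjvavat" -> "fqimydydw"
  "mtan" -> "tan" -> "wdq"
  "lrnrapbvyw" -> "rnrapbvyw" -> "uqudseybz"
  "hnaurxmt" -> "naurxmt" -> "qdxuapw"
  probe: "wedq" -> "edq" -> "hgt"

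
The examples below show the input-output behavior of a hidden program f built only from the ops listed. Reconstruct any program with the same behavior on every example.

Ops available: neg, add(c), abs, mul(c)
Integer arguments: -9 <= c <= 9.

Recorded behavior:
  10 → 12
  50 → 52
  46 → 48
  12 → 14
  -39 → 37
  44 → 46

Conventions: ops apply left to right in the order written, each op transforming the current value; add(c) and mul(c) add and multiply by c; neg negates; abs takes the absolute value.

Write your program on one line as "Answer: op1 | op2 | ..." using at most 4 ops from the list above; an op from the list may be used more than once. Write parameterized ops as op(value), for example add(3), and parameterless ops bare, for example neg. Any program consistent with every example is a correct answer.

add(4) | add(-1) | add(-1) | abs

Check, running the answer program on each example:
  10 -> 14 -> 13 -> 12 -> 12
  50 -> 54 -> 53 -> 52 -> 52
  46 -> 50 -> 49 -> 48 -> 48
  12 -> 16 -> 15 -> 14 -> 14
  -39 -> -35 -> -36 -> -37 -> 37
  44 -> 48 -> 47 -> 46 -> 46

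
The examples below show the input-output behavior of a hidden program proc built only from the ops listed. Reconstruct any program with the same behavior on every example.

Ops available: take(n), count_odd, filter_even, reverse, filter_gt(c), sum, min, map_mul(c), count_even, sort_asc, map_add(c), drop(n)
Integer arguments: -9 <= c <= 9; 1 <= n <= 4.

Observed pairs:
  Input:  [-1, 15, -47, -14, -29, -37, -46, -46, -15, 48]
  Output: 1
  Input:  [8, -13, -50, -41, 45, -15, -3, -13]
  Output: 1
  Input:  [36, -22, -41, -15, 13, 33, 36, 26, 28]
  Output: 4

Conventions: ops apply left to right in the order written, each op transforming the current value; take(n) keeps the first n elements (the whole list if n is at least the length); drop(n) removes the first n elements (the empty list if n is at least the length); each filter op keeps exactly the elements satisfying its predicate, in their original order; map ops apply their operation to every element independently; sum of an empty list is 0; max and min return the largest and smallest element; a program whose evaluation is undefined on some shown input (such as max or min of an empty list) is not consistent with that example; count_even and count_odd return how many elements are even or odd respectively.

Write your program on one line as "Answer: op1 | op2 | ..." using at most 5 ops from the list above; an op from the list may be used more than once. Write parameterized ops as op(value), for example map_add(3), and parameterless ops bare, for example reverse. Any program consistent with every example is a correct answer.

map_add(2) | filter_even | filter_gt(5) | count_even

Check, running the answer program on each example:
  [-1, 15, -47, -14, -29, -37, -46, -46, -15, 48] -> [1, 17, -45, -12, -27, -35, -44, -44, -13, 50] -> [-12, -44, -44, 50] -> [50] -> 1
  [8, -13, -50, -41, 45, -15, -3, -13] -> [10, -11, -48, -39, 47, -13, -1, -11] -> [10, -48] -> [10] -> 1
  [36, -22, -41, -15, 13, 33, 36, 26, 28] -> [38, -20, -39, -13, 15, 35, 38, 28, 30] -> [38, -20, 38, 28, 30] -> [38, 38, 28, 30] -> 4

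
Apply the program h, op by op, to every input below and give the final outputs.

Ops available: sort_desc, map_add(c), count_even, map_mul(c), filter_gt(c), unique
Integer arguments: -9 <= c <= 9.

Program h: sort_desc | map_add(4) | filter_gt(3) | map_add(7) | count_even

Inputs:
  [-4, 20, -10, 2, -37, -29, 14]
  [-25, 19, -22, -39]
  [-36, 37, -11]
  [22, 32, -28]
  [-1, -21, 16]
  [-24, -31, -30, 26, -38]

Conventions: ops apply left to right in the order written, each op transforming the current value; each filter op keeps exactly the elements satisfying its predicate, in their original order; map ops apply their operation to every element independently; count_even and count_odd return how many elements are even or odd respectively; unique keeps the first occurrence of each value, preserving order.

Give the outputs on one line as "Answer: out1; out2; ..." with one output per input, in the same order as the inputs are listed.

Execution, op by op:
  [-4, 20, -10, 2, -37, -29, 14] -> [20, 14, 2, -4, -10, -29, -37] -> [24, 18, 6, 0, -6, -25, -33] -> [24, 18, 6] -> [31, 25, 13] -> 0
  [-25, 19, -22, -39] -> [19, -22, -25, -39] -> [23, -18, -21, -35] -> [23] -> [30] -> 1
  [-36, 37, -11] -> [37, -11, -36] -> [41, -7, -32] -> [41] -> [48] -> 1
  [22, 32, -28] -> [32, 22, -28] -> [36, 26, -24] -> [36, 26] -> [43, 33] -> 0
  [-1, -21, 16] -> [16, -1, -21] -> [20, 3, -17] -> [20] -> [27] -> 0
  [-24, -31, -30, 26, -38] -> [26, -24, -30, -31, -38] -> [30, -20, -26, -27, -34] -> [30] -> [37] -> 0

0; 1; 1; 0; 0; 0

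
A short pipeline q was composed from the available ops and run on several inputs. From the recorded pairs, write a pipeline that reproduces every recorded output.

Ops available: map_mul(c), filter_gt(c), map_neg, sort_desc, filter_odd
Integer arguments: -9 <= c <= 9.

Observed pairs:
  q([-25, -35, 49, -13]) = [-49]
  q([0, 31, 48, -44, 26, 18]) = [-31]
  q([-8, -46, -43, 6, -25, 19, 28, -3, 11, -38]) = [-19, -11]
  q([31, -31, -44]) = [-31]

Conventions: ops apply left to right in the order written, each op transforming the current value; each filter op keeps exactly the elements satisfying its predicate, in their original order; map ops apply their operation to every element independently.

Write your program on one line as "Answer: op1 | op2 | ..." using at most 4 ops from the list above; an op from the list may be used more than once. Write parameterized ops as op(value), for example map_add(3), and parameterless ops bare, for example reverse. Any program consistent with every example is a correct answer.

filter_gt(-2) | sort_desc | map_neg | filter_odd

Check, running the answer program on each example:
  [-25, -35, 49, -13] -> [49] -> [49] -> [-49] -> [-49]
  [0, 31, 48, -44, 26, 18] -> [0, 31, 48, 26, 18] -> [48, 31, 26, 18, 0] -> [-48, -31, -26, -18, 0] -> [-31]
  [-8, -46, -43, 6, -25, 19, 28, -3, 11, -38] -> [6, 19, 28, 11] -> [28, 19, 11, 6] -> [-28, -19, -11, -6] -> [-19, -11]
  [31, -31, -44] -> [31] -> [31] -> [-31] -> [-31]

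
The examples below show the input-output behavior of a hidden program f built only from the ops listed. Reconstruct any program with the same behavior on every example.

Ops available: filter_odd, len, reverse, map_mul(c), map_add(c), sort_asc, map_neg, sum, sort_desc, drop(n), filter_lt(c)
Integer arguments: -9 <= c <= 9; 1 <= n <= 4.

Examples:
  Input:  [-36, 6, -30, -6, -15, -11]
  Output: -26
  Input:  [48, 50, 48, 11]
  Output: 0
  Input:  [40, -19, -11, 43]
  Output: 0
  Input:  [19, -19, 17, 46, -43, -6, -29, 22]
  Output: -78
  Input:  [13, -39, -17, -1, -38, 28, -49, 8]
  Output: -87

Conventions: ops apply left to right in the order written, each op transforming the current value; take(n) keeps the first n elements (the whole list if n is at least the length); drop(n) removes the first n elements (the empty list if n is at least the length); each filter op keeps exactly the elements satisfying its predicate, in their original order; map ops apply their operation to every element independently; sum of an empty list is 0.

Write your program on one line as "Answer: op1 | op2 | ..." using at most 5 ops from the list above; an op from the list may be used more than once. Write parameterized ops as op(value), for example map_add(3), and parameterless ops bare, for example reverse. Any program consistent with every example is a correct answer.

map_neg | drop(4) | map_neg | filter_lt(2) | sum

Check, running the answer program on each example:
  [-36, 6, -30, -6, -15, -11] -> [36, -6, 30, 6, 15, 11] -> [15, 11] -> [-15, -11] -> [-15, -11] -> -26
  [48, 50, 48, 11] -> [-48, -50, -48, -11] -> [] -> [] -> [] -> 0
  [40, -19, -11, 43] -> [-40, 19, 11, -43] -> [] -> [] -> [] -> 0
  [19, -19, 17, 46, -43, -6, -29, 22] -> [-19, 19, -17, -46, 43, 6, 29, -22] -> [43, 6, 29, -22] -> [-43, -6, -29, 22] -> [-43, -6, -29] -> -78
  [13, -39, -17, -1, -38, 28, -49, 8] -> [-13, 39, 17, 1, 38, -28, 49, -8] -> [38, -28, 49, -8] -> [-38, 28, -49, 8] -> [-38, -49] -> -87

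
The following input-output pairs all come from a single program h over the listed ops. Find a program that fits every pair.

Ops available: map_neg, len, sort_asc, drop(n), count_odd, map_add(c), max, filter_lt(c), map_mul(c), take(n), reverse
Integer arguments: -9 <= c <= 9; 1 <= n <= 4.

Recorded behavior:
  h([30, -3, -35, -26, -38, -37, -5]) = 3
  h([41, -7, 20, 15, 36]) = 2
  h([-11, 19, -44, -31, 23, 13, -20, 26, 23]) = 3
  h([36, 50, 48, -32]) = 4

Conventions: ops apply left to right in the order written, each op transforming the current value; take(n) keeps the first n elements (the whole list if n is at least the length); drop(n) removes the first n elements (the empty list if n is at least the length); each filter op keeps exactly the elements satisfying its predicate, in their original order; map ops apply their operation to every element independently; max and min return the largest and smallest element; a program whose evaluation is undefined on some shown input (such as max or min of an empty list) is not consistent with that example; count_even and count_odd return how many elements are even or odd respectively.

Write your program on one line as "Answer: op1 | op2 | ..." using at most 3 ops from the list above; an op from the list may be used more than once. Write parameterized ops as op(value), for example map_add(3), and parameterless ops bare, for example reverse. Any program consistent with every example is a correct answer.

map_add(5) | sort_asc | count_odd

Check, running the answer program on each example:
  [30, -3, -35, -26, -38, -37, -5] -> [35, 2, -30, -21, -33, -32, 0] -> [-33, -32, -30, -21, 0, 2, 35] -> 3
  [41, -7, 20, 15, 36] -> [46, -2, 25, 20, 41] -> [-2, 20, 25, 41, 46] -> 2
  [-11, 19, -44, -31, 23, 13, -20, 26, 23] -> [-6, 24, -39, -26, 28, 18, -15, 31, 28] -> [-39, -26, -15, -6, 18, 24, 28, 28, 31] -> 3
  [36, 50, 48, -32] -> [41, 55, 53, -27] -> [-27, 41, 53, 55] -> 4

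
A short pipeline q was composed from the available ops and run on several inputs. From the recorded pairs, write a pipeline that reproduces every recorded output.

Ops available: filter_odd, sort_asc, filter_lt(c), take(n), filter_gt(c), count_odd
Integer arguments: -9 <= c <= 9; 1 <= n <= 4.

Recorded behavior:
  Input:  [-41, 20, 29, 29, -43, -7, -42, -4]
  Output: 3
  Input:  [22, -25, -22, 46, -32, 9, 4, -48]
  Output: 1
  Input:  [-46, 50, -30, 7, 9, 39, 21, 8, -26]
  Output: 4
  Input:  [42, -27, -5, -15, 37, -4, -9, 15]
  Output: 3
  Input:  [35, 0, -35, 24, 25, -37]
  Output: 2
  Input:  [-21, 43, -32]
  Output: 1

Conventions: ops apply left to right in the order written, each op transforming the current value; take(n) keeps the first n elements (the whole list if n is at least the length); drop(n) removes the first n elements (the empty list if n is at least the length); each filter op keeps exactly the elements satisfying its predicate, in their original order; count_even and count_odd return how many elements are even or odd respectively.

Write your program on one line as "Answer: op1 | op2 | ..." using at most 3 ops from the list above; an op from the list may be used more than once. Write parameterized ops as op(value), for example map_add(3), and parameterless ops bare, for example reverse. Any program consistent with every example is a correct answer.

filter_gt(-8) | filter_odd | count_odd

Check, running the answer program on each example:
  [-41, 20, 29, 29, -43, -7, -42, -4] -> [20, 29, 29, -7, -4] -> [29, 29, -7] -> 3
  [22, -25, -22, 46, -32, 9, 4, -48] -> [22, 46, 9, 4] -> [9] -> 1
  [-46, 50, -30, 7, 9, 39, 21, 8, -26] -> [50, 7, 9, 39, 21, 8] -> [7, 9, 39, 21] -> 4
  [42, -27, -5, -15, 37, -4, -9, 15] -> [42, -5, 37, -4, 15] -> [-5, 37, 15] -> 3
  [35, 0, -35, 24, 25, -37] -> [35, 0, 24, 25] -> [35, 25] -> 2
  [-21, 43, -32] -> [43] -> [43] -> 1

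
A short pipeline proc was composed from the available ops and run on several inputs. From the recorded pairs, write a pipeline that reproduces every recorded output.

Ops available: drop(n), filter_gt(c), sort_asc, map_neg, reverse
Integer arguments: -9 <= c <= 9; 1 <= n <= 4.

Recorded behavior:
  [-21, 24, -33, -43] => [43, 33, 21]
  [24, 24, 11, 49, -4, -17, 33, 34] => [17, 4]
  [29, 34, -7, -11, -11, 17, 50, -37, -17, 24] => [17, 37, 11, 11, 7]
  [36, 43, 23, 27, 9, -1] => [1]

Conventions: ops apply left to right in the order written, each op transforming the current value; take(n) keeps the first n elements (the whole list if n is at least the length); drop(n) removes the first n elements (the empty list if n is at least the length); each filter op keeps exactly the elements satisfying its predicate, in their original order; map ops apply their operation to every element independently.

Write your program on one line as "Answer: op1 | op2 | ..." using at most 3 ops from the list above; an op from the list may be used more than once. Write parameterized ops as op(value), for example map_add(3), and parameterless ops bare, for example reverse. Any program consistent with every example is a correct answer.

map_neg | reverse | filter_gt(-3)

Check, running the answer program on each example:
  [-21, 24, -33, -43] -> [21, -24, 33, 43] -> [43, 33, -24, 21] -> [43, 33, 21]
  [24, 24, 11, 49, -4, -17, 33, 34] -> [-24, -24, -11, -49, 4, 17, -33, -34] -> [-34, -33, 17, 4, -49, -11, -24, -24] -> [17, 4]
  [29, 34, -7, -11, -11, 17, 50, -37, -17, 24] -> [-29, -34, 7, 11, 11, -17, -50, 37, 17, -24] -> [-24, 17, 37, -50, -17, 11, 11, 7, -34, -29] -> [17, 37, 11, 11, 7]
  [36, 43, 23, 27, 9, -1] -> [-36, -43, -23, -27, -9, 1] -> [1, -9, -27, -23, -43, -36] -> [1]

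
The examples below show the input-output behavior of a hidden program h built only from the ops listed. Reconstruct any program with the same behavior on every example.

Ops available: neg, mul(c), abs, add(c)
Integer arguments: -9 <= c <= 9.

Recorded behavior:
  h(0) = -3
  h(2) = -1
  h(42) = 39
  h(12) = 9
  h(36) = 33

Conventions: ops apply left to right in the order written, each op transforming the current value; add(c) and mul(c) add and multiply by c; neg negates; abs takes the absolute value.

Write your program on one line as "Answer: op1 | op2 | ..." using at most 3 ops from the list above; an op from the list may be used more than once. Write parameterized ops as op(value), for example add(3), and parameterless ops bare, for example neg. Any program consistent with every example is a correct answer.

add(-7) | add(4)

Check, running the answer program on each example:
  0 -> -7 -> -3
  2 -> -5 -> -1
  42 -> 35 -> 39
  12 -> 5 -> 9
  36 -> 29 -> 33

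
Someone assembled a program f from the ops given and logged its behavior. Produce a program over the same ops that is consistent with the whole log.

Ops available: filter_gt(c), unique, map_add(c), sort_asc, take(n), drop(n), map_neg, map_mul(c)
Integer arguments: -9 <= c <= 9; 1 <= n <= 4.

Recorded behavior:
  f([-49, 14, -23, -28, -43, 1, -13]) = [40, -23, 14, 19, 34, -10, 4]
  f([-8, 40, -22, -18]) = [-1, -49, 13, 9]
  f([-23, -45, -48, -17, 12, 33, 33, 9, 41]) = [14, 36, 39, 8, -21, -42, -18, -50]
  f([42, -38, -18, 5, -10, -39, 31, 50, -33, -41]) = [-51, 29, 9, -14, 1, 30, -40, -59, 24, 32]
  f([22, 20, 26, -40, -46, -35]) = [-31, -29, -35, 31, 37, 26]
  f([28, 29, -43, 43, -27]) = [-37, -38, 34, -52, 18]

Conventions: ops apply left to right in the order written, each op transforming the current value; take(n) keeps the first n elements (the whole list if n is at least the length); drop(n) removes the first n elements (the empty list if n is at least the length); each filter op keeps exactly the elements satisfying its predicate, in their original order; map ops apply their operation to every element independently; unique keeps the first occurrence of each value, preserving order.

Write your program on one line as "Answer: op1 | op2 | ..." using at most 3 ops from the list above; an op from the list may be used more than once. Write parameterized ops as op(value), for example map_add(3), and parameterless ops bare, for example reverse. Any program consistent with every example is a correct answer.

unique | map_neg | map_add(-9)

Check, running the answer program on each example:
  [-49, 14, -23, -28, -43, 1, -13] -> [-49, 14, -23, -28, -43, 1, -13] -> [49, -14, 23, 28, 43, -1, 13] -> [40, -23, 14, 19, 34, -10, 4]
  [-8, 40, -22, -18] -> [-8, 40, -22, -18] -> [8, -40, 22, 18] -> [-1, -49, 13, 9]
  [-23, -45, -48, -17, 12, 33, 33, 9, 41] -> [-23, -45, -48, -17, 12, 33, 9, 41] -> [23, 45, 48, 17, -12, -33, -9, -41] -> [14, 36, 39, 8, -21, -42, -18, -50]
  [42, -38, -18, 5, -10, -39, 31, 50, -33, -41] -> [42, -38, -18, 5, -10, -39, 31, 50, -33, -41] -> [-42, 38, 18, -5, 10, 39, -31, -50, 33, 41] -> [-51, 29, 9, -14, 1, 30, -40, -59, 24, 32]
  [22, 20, 26, -40, -46, -35] -> [22, 20, 26, -40, -46, -35] -> [-22, -20, -26, 40, 46, 35] -> [-31, -29, -35, 31, 37, 26]
  [28, 29, -43, 43, -27] -> [28, 29, -43, 43, -27] -> [-28, -29, 43, -43, 27] -> [-37, -38, 34, -52, 18]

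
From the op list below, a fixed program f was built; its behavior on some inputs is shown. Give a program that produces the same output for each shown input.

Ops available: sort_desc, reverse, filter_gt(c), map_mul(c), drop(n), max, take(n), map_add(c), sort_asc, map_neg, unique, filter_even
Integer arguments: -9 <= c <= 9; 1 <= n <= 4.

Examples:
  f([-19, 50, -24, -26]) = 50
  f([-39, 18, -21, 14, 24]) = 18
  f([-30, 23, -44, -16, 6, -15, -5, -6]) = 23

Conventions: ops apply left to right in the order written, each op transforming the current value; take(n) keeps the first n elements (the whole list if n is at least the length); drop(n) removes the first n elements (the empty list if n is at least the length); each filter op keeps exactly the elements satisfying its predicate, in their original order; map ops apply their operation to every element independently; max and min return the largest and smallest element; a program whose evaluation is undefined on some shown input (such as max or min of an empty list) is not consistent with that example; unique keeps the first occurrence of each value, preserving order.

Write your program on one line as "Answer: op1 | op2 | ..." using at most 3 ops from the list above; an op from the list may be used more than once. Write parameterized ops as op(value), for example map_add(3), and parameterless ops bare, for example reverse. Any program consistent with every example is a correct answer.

take(4) | reverse | max

Check, running the answer program on each example:
  [-19, 50, -24, -26] -> [-19, 50, -24, -26] -> [-26, -24, 50, -19] -> 50
  [-39, 18, -21, 14, 24] -> [-39, 18, -21, 14] -> [14, -21, 18, -39] -> 18
  [-30, 23, -44, -16, 6, -15, -5, -6] -> [-30, 23, -44, -16] -> [-16, -44, 23, -30] -> 23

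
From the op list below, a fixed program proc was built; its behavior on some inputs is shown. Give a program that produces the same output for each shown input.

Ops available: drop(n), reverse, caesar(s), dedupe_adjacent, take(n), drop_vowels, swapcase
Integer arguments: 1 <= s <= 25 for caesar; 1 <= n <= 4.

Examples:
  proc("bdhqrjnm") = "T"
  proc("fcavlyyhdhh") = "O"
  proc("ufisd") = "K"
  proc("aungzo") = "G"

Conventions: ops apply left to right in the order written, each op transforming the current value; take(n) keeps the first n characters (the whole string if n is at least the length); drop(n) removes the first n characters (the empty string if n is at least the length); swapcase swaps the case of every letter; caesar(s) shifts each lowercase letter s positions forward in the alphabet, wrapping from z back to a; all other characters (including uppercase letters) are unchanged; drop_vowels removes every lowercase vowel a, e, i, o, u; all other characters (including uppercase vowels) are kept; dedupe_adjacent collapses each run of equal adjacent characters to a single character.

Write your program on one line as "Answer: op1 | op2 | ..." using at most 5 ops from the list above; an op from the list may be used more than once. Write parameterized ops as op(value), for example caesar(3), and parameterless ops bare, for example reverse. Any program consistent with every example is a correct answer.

drop_vowels | reverse | caesar(7) | take(1) | swapcase

Check, running the answer program on each example:
  "bdhqrjnm" -> "bdhqrjnm" -> "mnjrqhdb" -> "tuqyxoki" -> "t" -> "T"
  "fcavlyyhdhh" -> "fcvlyyhdhh" -> "hhdhyylvcf" -> "ookoffscjm" -> "o" -> "O"
  "ufisd" -> "fsd" -> "dsf" -> "kzm" -> "k" -> "K"
  "aungzo" -> "ngz" -> "zgn" -> "gnu" -> "g" -> "G"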